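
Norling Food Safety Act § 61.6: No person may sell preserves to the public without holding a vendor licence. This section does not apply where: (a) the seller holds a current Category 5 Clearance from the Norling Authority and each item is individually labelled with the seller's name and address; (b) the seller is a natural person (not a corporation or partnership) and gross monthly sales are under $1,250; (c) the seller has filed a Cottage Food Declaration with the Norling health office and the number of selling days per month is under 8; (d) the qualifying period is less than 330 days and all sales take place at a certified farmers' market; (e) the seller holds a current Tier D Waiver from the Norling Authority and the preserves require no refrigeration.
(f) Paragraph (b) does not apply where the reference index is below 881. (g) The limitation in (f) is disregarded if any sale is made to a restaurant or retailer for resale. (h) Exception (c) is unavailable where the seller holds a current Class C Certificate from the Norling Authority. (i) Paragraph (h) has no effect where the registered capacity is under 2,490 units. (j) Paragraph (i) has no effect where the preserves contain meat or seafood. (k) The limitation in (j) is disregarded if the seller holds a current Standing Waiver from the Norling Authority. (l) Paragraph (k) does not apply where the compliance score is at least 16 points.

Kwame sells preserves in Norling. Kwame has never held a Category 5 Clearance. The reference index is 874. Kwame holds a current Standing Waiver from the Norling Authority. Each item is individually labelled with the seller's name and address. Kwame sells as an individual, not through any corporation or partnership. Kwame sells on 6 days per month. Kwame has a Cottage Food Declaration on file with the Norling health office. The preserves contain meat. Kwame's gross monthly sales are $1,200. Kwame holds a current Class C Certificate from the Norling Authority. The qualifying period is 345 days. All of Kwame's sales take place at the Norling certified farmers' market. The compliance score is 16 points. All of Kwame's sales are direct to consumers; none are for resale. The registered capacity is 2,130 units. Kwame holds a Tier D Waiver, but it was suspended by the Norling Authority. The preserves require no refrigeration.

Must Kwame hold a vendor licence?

Exception (a) requires that the seller holds a current Category 5 Clearance from the Norling Authority; but the Category 5 Clearance is not current, so (a) is unavailable.
All of (b)'s requirements are met (the seller is a natural person; gross monthly sales are $1,200, under the $1,250 limit). Turning to paragraphs (f)–(g): (f) operates — the reference index is 874, below the 881 limit. (g) is inapplicable (no sales are for resale), so (f) stands. So (b) is unavailable.
Exception (c)'s conditions are all satisfied: a Cottage Food Declaration is on file; the number of selling days per month is 6, under the 8 limit. But: (h) operates against (c): a current Class C Certificate is held. (i) would limit (h) — the registered capacity is 2,130 units, under the 2,490 units limit — but (j) sets (i) aside: (j) operates — the preserves contain meat. (k) would limit (j) — a current Standing Waiver is held — but (l) sets (k) aside: (l) is triggered — the compliance score is 16 points, meeting the 16 points threshold. (c) is therefore removed.
Exception (d) fails — the qualifying period is 345 days, not less than 330 days.
Exception (e) does not apply: there is no Tier D Waiver in force.
No exception applies. The general rule governs.

Yes — Kwame must hold a vendor licence.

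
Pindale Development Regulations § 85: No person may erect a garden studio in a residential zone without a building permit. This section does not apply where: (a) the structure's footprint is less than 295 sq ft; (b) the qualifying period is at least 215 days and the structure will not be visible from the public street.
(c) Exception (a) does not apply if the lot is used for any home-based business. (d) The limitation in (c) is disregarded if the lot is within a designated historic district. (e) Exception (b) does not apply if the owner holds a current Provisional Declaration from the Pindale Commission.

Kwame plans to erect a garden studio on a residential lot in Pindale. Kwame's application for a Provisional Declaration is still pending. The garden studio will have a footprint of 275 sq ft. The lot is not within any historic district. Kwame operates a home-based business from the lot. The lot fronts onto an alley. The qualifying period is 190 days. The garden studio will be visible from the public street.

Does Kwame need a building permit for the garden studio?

Yes — Kwame must obtain a building permit.

All of (a)'s requirements are met (the structure's footprint is 275 sq ft, less than the 295 sq ft limit). But applying paragraphs (c)–(d): (c) operates against (a): a home-based business operates on the lot. (d), which would lift (c), is not engaged — the lot is not in a historic district. (a) is therefore removed.
Exception (b) fails — the qualifying period is 190 days, short of 215 days.
None of the exceptions is available; § 85 applies in full.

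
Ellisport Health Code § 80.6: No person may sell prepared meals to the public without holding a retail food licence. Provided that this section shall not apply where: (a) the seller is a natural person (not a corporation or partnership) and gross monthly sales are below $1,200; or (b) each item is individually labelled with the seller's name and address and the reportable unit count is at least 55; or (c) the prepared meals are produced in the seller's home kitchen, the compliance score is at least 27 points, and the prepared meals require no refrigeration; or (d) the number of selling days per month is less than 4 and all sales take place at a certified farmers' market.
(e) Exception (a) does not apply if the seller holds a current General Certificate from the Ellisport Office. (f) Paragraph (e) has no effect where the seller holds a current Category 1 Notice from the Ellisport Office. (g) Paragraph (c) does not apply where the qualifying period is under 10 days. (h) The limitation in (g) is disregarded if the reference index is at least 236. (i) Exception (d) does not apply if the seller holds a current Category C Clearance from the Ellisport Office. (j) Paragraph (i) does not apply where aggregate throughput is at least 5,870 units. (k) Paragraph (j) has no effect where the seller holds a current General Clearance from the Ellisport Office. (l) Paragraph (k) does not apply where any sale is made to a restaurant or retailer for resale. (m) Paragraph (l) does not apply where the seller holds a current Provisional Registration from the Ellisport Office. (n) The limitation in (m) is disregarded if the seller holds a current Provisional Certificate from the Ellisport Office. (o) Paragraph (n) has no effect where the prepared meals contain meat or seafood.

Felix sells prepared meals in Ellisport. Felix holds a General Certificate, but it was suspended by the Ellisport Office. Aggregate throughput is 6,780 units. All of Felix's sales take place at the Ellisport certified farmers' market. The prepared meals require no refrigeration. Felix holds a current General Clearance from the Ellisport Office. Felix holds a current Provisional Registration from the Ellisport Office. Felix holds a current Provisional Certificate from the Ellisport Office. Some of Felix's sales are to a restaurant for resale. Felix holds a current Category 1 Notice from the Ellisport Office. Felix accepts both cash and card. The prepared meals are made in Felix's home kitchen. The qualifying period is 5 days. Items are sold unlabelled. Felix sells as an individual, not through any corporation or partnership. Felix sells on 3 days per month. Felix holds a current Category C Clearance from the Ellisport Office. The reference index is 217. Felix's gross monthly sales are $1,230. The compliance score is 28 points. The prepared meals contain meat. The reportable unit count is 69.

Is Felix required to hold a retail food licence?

Exception (a) requires that gross monthly sales are below $1,200; but gross monthly sales are $1,230, not below $1,200, so (a) is unavailable.
Exception (b) requires that each item is individually labelled with the seller's name and address; but items are sold unlabelled, so (b) is unavailable.
Exception (c) is satisfied on its face — the prepared meals are home-kitchen produced; the compliance score is 28 points, meeting the 27 points threshold; the prepared meals are shelf-stable. Turning to paragraphs (g)–(h): (g) operates against (c): the qualifying period is 5 days, under the 10 days limit. (h) is not engaged (the reference index is 217, short of 236), so (g) stands. (c) is therefore removed.
All of (d)'s requirements are met (the number of selling days per month is 3, less than the 4 limit; all sales are at a certified farmers' market). Turning to paragraphs (i)–(o): (i) operates against (d): a current Category C Clearance is held. (j) is engaged (aggregate throughput is 6,780 units, meeting the 5,870 units threshold), but yields to (k): (k) is triggered — a current General Clearance is held. (l) operates (some sales are to a restaurant for resale), but is set aside by (m): (m) is triggered — a current Provisional Registration is held. (n) would limit (m) — a current Provisional Certificate is held — but (o) sets (n) aside: (o) operates — the prepared meals contain meat. So (d) is unavailable.
None of the exceptions is available; § 80.6 applies in full.

Yes — Felix must hold a retail food licence.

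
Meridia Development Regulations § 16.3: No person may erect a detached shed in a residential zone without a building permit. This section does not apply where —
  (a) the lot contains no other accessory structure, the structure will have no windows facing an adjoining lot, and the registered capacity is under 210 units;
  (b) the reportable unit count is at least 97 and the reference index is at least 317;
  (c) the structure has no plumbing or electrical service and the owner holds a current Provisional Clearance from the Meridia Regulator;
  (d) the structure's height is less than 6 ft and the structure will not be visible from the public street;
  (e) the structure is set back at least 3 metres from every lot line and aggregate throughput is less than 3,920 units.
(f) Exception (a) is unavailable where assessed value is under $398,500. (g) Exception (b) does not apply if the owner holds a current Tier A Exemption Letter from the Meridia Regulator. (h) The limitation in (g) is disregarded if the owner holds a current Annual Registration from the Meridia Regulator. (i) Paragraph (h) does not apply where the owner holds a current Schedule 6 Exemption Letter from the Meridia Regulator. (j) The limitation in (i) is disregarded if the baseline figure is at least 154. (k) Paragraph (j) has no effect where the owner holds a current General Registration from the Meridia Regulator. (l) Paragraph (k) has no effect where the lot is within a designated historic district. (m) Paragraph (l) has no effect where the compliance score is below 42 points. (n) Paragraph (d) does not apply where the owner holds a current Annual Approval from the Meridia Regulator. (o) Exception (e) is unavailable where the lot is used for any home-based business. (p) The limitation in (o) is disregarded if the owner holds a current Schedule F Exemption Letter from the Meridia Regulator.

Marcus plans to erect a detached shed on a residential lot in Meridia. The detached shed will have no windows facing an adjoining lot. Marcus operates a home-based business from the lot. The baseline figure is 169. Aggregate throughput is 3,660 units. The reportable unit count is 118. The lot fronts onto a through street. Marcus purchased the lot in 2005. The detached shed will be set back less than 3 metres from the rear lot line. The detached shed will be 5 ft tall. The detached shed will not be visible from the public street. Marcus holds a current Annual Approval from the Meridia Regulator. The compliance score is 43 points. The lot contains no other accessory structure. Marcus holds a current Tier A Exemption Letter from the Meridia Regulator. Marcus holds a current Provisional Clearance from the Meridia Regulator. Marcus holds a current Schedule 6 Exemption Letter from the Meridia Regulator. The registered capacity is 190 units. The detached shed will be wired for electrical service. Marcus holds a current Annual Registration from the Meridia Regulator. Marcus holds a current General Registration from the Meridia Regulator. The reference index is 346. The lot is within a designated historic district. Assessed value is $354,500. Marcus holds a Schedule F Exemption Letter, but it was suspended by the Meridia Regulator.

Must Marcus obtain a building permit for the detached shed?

No — exception (b) applies; Marcus does not need a building permit.

Exception (a) is satisfied on its face — the lot has no other accessory structure; no windows face an adjoining lot; the registered capacity is 190 units, under the 210 units limit. But applying paragraph (f): (f) operates against (a): assessed value is $354,500, under the $398,500 limit. So (a) is unavailable.
Exception (b)'s conditions are all satisfied: the reportable unit count is 118, meeting the 97 threshold; the reference index is 346, meeting the 317 threshold. Applying paragraphs (g)–(m): (g) applies (a current Tier A Exemption Letter is held), but is set aside by (h): (h) operates against (g): a current Annual Registration is held. (i) operates (a current Schedule 6 Exemption Letter is held), but is itself disapplied by (j): (j) is engaged — the baseline figure is 169, meeting the 154 threshold. (k) would limit (j) — a current General Registration is held — but (l) sets (k) aside: (l) operates — the lot is in a historic district. (m) is not engaged (the compliance score is 43 points, not below 42 points), so (l) stands. (b) remains available.
Exception (c) requires that the structure has no plumbing or electrical service; but electrical service is planned, so (c) is unavailable.
Exception (d)'s conditions are all satisfied: the structure's height is 5 ft, less than the 6 ft limit; the structure will not be visible from the street. However, paragraph (n) must be considered: (n) operates against (d): a current Annual Approval is held. (d) is therefore removed.
Exception (e) does not apply: the rear setback is under 3 m.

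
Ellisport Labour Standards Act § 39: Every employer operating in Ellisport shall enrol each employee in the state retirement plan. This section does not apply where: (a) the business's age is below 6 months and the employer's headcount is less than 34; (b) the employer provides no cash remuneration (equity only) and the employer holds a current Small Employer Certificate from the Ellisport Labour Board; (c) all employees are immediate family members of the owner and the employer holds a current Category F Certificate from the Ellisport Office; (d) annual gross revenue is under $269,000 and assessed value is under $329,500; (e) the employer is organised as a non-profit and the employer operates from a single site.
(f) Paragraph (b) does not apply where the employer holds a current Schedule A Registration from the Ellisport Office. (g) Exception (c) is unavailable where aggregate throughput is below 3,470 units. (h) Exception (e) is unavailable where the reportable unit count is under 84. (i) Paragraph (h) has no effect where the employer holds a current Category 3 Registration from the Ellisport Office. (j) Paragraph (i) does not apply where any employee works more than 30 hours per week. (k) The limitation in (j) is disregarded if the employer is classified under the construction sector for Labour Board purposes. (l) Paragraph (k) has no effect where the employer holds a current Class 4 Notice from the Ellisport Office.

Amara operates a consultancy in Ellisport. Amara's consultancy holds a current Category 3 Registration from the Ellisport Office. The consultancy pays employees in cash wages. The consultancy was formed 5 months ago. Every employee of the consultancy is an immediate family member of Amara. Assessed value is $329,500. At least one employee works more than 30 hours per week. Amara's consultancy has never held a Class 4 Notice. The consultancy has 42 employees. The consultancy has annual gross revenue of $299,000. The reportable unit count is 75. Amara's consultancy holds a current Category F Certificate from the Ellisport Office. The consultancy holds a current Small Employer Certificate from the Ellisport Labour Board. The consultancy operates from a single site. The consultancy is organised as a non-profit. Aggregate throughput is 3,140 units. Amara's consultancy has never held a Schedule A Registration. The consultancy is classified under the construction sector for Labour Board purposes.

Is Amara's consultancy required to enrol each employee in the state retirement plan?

Exception (a) fails — the employer's headcount is 42, not less than 34.
Exception (b) fails — employees are paid cash wages.
All of (c)'s requirements are met (every employee is an immediate family member; a current Category F Certificate is held). But applying paragraph (g): (g) applies — aggregate throughput is 3,140 units, below the 3,470 units limit. (c) is therefore removed.
Exception (d) fails — annual gross revenue is $299,000, not under $269,000.
Exception (e): the employer is a non-profit; the employer operates from a single site — every condition holds. Under paragraphs (h)–(l): (h) would limit (e) — the reportable unit count is 75, under the 84 limit — but (i) sets (h) aside: (i) applies — a current Category 3 Registration is held. (j) would limit (i) — at least one employee exceeds 30 hours/week — but (k) sets (j) aside: (k) operates against (j): the consultancy is classified under the construction sector. (l), which would lift (k), does not operate here — there is no Class 4 Notice in force. Exception (e) stands.

No — exception (e) applies; Amara's consultancy is not required to enrol each employee in the state retirement plan.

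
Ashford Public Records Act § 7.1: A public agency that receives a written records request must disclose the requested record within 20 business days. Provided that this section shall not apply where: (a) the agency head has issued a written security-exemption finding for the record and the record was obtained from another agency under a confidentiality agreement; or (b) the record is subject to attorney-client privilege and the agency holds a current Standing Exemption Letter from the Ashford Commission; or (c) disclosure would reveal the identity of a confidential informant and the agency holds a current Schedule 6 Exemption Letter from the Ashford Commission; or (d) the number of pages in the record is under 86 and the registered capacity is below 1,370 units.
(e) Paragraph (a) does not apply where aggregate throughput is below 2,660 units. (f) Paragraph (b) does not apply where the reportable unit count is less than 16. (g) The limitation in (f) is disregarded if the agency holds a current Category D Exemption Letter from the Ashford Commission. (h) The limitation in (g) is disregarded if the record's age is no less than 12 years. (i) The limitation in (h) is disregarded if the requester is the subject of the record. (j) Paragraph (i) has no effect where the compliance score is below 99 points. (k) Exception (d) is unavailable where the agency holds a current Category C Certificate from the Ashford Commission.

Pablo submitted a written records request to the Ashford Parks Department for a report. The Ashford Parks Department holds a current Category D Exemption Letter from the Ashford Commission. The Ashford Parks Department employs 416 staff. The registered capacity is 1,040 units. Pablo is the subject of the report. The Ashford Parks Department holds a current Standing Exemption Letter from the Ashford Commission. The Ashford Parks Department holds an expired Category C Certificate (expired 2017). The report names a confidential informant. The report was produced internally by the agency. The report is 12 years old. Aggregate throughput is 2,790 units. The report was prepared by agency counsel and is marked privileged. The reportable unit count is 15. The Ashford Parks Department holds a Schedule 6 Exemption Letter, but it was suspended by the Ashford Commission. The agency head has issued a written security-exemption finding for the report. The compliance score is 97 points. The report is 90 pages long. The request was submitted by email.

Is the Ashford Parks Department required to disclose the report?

Yes — the Ashford Parks Department must disclose the report.

Exception (a) does not apply: the report was produced internally.
Exception (b)'s conditions are all satisfied: the report is privileged; a current Standing Exemption Letter is held. But applying paragraphs (f)–(j): (f) operates — the reportable unit count is 15, less than the 16 limit. (g) would limit (f) — a current Category D Exemption Letter is held — but (h) sets (g) aside: (h) operates against (g): the record's age is 12 years, meeting the 12 years threshold. (i) is triggered (Pablo is the subject of the report), but is set aside by (j): (j) applies — the compliance score is 97 points, below the 99 points limit. (b) is therefore removed.
Exception (c) fails — there is no Schedule 6 Exemption Letter in force.
Exception (d) requires that the number of pages in the record is under 86; but the number of pages in the record is 90, not under 86, so (d) is unavailable.
No exception applies. The general rule governs.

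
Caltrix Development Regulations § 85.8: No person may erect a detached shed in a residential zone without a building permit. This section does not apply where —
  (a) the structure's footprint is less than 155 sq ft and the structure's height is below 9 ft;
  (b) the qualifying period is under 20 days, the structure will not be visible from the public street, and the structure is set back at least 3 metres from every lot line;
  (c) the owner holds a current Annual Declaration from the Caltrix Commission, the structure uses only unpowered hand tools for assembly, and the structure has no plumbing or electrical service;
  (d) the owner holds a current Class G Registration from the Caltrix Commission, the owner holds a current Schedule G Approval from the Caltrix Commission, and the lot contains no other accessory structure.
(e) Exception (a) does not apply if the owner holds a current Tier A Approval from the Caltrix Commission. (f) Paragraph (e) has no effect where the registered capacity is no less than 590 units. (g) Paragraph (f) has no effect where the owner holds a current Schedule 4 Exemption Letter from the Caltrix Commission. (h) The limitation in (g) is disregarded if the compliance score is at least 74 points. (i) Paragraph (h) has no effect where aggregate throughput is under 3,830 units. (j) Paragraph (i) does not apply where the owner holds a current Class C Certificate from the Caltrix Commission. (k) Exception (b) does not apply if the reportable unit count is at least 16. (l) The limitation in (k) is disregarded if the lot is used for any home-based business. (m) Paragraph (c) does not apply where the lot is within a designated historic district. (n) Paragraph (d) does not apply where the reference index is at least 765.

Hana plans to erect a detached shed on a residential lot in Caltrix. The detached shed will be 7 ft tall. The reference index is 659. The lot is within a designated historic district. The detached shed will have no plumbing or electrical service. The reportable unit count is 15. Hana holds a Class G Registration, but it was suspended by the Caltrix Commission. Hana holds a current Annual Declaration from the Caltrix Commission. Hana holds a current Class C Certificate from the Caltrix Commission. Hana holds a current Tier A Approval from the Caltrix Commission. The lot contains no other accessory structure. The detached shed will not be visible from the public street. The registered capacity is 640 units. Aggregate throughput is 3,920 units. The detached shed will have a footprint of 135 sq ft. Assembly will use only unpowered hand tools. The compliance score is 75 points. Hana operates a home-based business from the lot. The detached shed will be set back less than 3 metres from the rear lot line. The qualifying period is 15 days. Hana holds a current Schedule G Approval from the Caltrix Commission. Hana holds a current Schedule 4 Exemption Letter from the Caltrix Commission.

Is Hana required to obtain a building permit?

Exception (a)'s conditions are all satisfied: the structure's footprint is 135 sq ft, less than the 155 sq ft limit; the structure's height is 7 ft, below the 9 ft limit. As to paragraphs (e)–(j): (e) would limit (a) — a current Tier A Approval is held — but (f) sets (e) aside: (f) operates against (e): the registered capacity is 640 units, meeting the 590 units threshold. (g) is triggered (a current Schedule 4 Exemption Letter is held), but is overridden by (h): (h) operates against (g): the compliance score is 75 points, meeting the 74 points threshold. (i), which would lift (h), does not operate here — aggregate throughput is 3,920 units, not under 3,830 units. Exception (a) stands.
Exception (b) does not apply: the rear setback is under 3 m.
Exception (c) is satisfied on its face — a current Annual Declaration is held; assembly uses only hand tools; there is no plumbing or electrical service. Turning to paragraph (m): (m) operates against (c): the lot is in a historic district. Exception (c) does not apply.
Exception (d) does not apply: there is no Class G Registration in force.

No — exception (a) applies; Hana does not need a building permit.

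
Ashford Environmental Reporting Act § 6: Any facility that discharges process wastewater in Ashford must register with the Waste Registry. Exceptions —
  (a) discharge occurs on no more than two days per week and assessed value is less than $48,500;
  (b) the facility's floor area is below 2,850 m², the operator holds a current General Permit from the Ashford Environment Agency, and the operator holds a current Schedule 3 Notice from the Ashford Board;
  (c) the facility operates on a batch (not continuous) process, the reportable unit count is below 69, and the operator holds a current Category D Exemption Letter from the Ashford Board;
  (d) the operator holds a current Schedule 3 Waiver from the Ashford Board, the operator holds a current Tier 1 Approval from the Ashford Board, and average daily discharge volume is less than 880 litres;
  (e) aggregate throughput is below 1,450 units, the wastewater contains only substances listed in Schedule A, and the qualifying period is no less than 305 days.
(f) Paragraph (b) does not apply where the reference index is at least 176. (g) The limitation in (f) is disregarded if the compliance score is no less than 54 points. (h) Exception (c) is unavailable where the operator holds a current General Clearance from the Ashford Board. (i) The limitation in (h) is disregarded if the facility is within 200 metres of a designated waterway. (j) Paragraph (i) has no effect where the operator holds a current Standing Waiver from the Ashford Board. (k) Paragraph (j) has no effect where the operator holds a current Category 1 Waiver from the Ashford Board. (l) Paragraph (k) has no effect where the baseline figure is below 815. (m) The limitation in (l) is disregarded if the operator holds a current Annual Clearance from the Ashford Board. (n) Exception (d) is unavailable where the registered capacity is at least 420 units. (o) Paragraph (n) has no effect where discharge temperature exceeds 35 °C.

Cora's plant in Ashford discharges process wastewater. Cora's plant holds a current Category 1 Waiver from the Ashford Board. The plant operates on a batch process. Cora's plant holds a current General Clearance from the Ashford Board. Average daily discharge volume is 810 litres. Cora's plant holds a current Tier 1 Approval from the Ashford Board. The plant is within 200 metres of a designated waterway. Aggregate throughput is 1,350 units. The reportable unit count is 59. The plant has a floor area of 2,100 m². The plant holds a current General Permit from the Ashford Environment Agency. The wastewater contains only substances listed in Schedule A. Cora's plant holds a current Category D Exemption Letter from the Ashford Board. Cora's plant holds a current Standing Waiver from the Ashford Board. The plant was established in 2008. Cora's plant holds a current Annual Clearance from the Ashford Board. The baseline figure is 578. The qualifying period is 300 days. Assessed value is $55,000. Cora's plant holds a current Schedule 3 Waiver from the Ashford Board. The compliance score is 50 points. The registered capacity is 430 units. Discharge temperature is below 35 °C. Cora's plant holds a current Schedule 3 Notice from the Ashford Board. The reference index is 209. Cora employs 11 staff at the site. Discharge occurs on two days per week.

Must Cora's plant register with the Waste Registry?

No — exception (c) applies; Cora's plant is not required to register with the Waste Registry.

Exception (a) requires that assessed value is less than $48,500; but assessed value is $55,000, not less than $48,500, so (a) is unavailable.
Exception (b): the facility's floor area is 2,100 m², below the 2,850 m² limit; a current General Permit is held; a current Schedule 3 Notice is held — every condition holds. Turning to paragraphs (f)–(g): (f) operates against (b): the reference index is 209, meeting the 176 threshold. (g), which would lift (f), is not triggered — the compliance score is 50 points, short of 54 points. (b) is therefore removed.
Exception (c) is satisfied on its face — the facility operates on a batch process; the reportable unit count is 59, below the 69 limit; a current Category D Exemption Letter is held. Applying paragraphs (h)–(m): (h) is triggered (a current General Clearance is held), but is itself disapplied by (i): (i) operates against (h): the plant is within 200 m of a designated waterway. (j) is engaged (a current Standing Waiver is held), but yields to (k): (k) operates against (j): a current Category 1 Waiver is held. (l) is triggered (the baseline figure is 578, below the 815 limit), but yields to (m): (m) is engaged — a current Annual Clearance is held. (c) remains available.
All of (d)'s requirements are met (a current Schedule 3 Waiver is held; a current Tier 1 Approval is held; average daily discharge volume is 810 litres, less than the 880 litres limit). But: (n) operates against (d): the registered capacity is 430 units, meeting the 420 units threshold. (o) is not triggered (discharge temperature is below 35 °C), so (n) stands. So (d) is unavailable.
Exception (e) does not apply: the qualifying period is 300 days, short of 305 days.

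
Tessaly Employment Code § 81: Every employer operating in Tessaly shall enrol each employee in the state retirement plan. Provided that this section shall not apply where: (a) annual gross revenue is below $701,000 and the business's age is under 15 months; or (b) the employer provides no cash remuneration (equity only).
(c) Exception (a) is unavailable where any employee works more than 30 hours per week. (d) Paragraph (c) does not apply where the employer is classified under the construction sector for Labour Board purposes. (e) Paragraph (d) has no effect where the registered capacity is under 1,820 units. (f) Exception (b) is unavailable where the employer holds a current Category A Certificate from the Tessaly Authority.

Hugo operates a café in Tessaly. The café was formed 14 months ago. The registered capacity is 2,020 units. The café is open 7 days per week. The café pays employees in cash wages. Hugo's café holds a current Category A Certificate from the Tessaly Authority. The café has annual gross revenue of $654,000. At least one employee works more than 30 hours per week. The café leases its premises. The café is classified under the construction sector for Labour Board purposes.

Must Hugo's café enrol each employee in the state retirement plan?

Exception (a)'s conditions are all satisfied: annual gross revenue is $654,000, below the $701,000 limit; the business's age is 14 months, under the 15 months limit. Applying paragraphs (c)–(e): (c) would limit (a) — at least one employee exceeds 30 hours/week — but (d) sets (c) aside: (d) operates against (c): the café is classified under the construction sector. (e), which would lift (d), does not operate here — the registered capacity is 2,020 units, not under 1,820 units. (a) remains available.
Exception (b) does not apply: employees are paid cash wages.

No — exception (a) applies; Hugo's café is not required to enrol each employee in the state retirement plan.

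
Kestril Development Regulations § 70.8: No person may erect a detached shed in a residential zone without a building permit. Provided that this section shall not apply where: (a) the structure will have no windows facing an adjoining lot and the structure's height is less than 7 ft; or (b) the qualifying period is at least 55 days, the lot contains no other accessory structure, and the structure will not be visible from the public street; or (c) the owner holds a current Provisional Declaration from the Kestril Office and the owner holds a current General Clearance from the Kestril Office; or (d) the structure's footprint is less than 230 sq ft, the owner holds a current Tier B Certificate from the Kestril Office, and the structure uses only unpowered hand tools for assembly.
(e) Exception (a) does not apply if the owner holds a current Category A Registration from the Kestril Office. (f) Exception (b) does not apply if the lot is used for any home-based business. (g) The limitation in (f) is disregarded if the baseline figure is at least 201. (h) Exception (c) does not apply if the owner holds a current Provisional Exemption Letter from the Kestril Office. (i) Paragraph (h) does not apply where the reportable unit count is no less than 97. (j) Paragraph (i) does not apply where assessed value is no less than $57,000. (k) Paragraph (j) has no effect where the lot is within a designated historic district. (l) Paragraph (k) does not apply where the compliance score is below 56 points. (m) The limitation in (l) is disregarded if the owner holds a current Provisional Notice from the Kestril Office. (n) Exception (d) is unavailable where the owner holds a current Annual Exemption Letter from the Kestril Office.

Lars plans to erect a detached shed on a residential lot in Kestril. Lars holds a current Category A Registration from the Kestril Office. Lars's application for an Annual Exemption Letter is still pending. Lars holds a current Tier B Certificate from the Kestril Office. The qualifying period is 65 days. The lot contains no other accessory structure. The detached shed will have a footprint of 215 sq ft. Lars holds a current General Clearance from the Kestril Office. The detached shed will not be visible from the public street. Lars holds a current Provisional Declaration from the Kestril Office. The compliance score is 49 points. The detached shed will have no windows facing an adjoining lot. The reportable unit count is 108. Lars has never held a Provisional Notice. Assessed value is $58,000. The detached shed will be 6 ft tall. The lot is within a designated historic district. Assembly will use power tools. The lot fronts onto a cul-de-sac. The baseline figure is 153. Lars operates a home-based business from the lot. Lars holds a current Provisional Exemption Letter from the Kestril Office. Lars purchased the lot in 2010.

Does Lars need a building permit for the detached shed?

Yes — Lars must obtain a building permit.

Exception (a) is satisfied on its face — no windows face an adjoining lot; the structure's height is 6 ft, less than the 7 ft limit. But applying paragraph (e): (e) operates against (a): a current Category A Registration is held. So (a) is unavailable.
All of (b)'s requirements are met (the qualifying period is 65 days, meeting the 55 days threshold; the lot has no other accessory structure; the structure will not be visible from the street). However, paragraphs (f)–(g) must be considered: (f) operates against (b): a home-based business operates on the lot. (g) is not engaged (the baseline figure is 153, short of 201), so (f) stands. So (b) is unavailable.
Exception (c) is satisfied on its face — a current Provisional Declaration is held; a current General Clearance is held. However, paragraphs (h)–(m) must be considered: (h) is triggered — a current Provisional Exemption Letter is held. (i) is triggered (the reportable unit count is 108, meeting the 97 threshold), but is set aside by (j): (j) operates — assessed value is $58,000, meeting the $57,000 threshold. (k) would limit (j) — the lot is in a historic district — but (l) sets (k) aside: (l) operates — the compliance score is 49 points, below the 56 points limit. (m) is inapplicable (there is no Provisional Notice in force), so (l) stands. (c) is therefore removed.
Exception (d) fails — assembly uses power tools.
No exception is made out. Lars falls within the general rule.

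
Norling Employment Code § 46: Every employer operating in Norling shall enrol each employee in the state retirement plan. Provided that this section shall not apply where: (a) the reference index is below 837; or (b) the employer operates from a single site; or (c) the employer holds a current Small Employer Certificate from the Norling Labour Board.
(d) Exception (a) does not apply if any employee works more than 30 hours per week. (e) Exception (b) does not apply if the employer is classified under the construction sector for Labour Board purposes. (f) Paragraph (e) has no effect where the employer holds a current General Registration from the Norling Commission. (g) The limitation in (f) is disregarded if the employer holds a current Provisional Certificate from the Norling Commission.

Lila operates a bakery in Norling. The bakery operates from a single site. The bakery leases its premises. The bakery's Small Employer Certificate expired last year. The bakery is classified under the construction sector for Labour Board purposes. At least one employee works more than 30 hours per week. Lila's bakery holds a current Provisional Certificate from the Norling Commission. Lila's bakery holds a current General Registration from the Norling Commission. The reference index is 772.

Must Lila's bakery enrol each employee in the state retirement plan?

Yes — Lila's bakery must enrol each employee in the state retirement plan.

Exception (a): the reference index is 772, below the 837 limit — every condition holds. However, paragraph (d) must be considered: (d) operates against (a): at least one employee exceeds 30 hours/week. (a) is therefore removed.
All of (b)'s requirements are met (the employer operates from a single site). But: (e) is triggered — the bakery is classified under the construction sector. (f) would limit (e) — a current General Registration is held — but (g) sets (f) aside: (g) is triggered — a current Provisional Certificate is held. (b) is therefore removed.
Exception (c) does not apply: the Small Employer Certificate has expired.
Every exception is unavailable, so the rule governs.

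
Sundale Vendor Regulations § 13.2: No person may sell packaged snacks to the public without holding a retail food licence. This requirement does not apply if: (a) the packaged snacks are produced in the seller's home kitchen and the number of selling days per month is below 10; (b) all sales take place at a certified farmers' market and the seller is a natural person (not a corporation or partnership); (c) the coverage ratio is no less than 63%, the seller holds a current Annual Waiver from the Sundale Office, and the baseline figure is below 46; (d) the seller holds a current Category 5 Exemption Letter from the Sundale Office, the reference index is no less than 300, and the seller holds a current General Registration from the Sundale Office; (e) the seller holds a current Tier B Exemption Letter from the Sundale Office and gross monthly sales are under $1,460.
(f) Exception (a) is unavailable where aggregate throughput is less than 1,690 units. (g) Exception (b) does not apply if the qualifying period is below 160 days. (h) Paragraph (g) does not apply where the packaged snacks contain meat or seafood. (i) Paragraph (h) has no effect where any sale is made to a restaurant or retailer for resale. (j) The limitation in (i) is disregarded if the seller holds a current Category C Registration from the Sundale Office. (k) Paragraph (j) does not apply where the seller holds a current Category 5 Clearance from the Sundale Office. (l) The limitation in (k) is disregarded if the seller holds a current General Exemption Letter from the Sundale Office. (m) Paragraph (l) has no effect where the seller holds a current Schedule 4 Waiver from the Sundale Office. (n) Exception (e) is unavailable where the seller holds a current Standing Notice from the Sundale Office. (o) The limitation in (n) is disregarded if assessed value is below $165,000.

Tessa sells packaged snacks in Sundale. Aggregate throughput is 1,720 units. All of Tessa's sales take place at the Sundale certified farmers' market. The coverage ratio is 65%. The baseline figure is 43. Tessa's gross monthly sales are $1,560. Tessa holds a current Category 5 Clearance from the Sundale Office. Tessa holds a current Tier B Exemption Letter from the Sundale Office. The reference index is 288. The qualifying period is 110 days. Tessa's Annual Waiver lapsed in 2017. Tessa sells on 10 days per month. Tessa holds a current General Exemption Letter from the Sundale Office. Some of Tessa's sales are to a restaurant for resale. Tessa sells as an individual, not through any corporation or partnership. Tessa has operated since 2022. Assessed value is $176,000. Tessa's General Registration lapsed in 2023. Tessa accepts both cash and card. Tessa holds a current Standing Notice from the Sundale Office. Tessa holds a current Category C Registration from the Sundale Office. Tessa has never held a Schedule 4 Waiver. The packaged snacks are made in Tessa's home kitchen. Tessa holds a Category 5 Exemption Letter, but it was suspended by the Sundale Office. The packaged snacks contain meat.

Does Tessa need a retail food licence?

Exception (a) fails — the number of selling days per month is 10, not below 10.
Exception (b)'s conditions are all satisfied: all sales are at a certified farmers' market; the seller is a natural person. As to paragraphs (g)–(m): (g) would limit (b) — the qualifying period is 110 days, below the 160 days limit — but (h) sets (g) aside: (h) operates — the packaged snacks contain meat. (i) would limit (h) — some sales are to a restaurant for resale — but (j) sets (i) aside: (j) operates against (i): a current Category C Registration is held. (k) would limit (j) — a current Category 5 Clearance is held — but (l) sets (k) aside: (l) is engaged — a current General Exemption Letter is held. (m), which would lift (l), is not triggered — the Schedule 4 Waiver is not current. Exception (b) stands.
Exception (c) does not apply: no current Annual Waiver is held.
Exception (d) does not apply: no current Category 5 Exemption Letter is held.
Exception (e) fails — gross monthly sales are $1,560, not under $1,460.

No — exception (b) applies; Tessa is not required to hold a retail food licence.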